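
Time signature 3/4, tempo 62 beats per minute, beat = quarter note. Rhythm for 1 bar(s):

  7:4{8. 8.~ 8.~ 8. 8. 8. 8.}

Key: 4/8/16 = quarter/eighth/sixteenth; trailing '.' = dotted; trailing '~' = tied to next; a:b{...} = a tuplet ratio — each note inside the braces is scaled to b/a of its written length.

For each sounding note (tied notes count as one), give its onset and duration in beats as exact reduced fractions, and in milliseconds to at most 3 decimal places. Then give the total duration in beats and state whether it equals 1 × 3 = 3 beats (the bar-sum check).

1) 0.0ms=0b +414.747ms=3/7b
2) 414.747ms=3/7b +1244.24ms=9/7b
3) 1658.986ms=12/7b +414.747ms=3/7b
4) 2073.733ms=15/7b +414.747ms=3/7b
5) 2488.479ms=18/7b +414.747ms=3/7b
Σ=3b of 3 (62bpm 3/4) — PASS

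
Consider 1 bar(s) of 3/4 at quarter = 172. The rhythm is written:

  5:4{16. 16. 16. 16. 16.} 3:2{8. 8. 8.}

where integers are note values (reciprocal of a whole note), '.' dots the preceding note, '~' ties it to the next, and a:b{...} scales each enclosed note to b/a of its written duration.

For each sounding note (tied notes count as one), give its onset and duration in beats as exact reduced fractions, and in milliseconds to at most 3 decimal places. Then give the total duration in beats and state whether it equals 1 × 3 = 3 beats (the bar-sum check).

1) 0.0ms=0b +104.651ms=3/10b
2) 104.651ms=3/10b +104.651ms=3/10b
3) 209.302ms=3/5b +104.651ms=3/10b
4) 313.953ms=9/10b +104.651ms=3/10b
5) 418.605ms=6/5b +104.651ms=3/10b
6) 523.256ms=3/2b +174.419ms=1/2b
7) 697.674ms=2b +174.419ms=1/2b
8) 872.093ms=5/2b +174.419ms=1/2b
Σ=3b of 3 (172bpm 3/4) — PASS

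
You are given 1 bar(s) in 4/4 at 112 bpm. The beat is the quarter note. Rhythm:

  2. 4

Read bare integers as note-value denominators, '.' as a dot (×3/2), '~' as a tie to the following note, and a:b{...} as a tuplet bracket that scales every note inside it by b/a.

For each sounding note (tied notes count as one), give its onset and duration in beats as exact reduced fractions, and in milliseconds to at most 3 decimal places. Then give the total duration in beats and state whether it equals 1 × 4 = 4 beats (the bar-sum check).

1) 0.0ms=0b +1607.143ms=3b
2) 1607.143ms=3b +535.714ms=1b
Σ=4b of 4 (112bpm 4/4) — PASS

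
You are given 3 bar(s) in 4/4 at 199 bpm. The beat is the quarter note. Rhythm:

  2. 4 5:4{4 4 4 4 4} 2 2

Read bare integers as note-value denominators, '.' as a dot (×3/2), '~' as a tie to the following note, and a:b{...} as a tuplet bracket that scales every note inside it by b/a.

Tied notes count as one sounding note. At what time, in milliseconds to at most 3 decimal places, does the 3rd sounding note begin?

note 3 onset = 4b = 1206.03ms

1. 0.0ms @ 0 + 904.523ms (3)
2. 904.523ms @ 3 + 301.508ms (1)
3. 1206.03ms @ 4 + 241.206ms (4/5)
4. 1447.236ms @ 24/5 + 241.206ms (4/5)
5. 1688.442ms @ 28/5 + 241.206ms (4/5)
6. 1929.648ms @ 32/5 + 241.206ms (4/5)
7. 2170.854ms @ 36/5 + 241.206ms (4/5)
8. 2412.06ms @ 8 + 603.015ms (2)
9. 3015.075ms @ 10 + 603.015ms (2)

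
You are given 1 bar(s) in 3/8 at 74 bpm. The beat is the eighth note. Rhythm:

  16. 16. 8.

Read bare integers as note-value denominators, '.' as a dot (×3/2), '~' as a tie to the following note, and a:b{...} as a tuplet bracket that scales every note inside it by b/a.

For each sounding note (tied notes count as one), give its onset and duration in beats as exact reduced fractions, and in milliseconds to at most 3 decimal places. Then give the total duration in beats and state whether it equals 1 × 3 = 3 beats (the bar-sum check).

1) 0.0ms=0b +608.108ms=3/4b
2) 608.108ms=3/4b +608.108ms=3/4b
3) 1216.216ms=3/2b +1216.216ms=3/2b
Σ=3b of 3 (74bpm 3/8) — PASS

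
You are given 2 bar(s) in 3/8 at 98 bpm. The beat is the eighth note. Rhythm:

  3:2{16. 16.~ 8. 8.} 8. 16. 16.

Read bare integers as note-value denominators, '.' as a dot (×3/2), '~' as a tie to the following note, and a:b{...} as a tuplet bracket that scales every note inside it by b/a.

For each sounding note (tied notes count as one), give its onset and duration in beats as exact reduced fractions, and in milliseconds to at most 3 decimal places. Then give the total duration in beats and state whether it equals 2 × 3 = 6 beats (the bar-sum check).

1) 0.0ms=0b +306.122ms=1/2b
2) 306.122ms=1/2b +918.367ms=3/2b
3) 1224.49ms=2b +612.245ms=1b
4) 1836.735ms=3b +918.367ms=3/2b
5) 2755.102ms=9/2b +459.184ms=3/4b
6) 3214.286ms=21/4b +459.184ms=3/4b
Σ=6b of 6 (98bpm 3/8) — PASS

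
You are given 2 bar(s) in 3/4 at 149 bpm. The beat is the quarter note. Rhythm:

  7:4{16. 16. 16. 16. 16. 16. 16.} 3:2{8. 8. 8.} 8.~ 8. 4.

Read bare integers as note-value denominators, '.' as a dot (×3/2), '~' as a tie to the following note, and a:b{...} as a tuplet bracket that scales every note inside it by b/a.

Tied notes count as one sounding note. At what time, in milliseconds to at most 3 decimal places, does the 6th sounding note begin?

note 6 onset = 15/14b = 431.448ms

1. 0.0ms @ 0 + 86.29ms (3/14)
2. 86.29ms @ 3/14 + 86.29ms (3/14)
3. 172.579ms @ 3/7 + 86.29ms (3/14)
4. 258.869ms @ 9/14 + 86.29ms (3/14)
5. 345.158ms @ 6/7 + 86.29ms (3/14)
6. 431.448ms @ 15/14 + 86.29ms (3/14)
7. 517.737ms @ 9/7 + 86.29ms (3/14)
8. 604.027ms @ 3/2 + 201.342ms (1/2)
9. 805.369ms @ 2 + 201.342ms (1/2)
10. 1006.711ms @ 5/2 + 201.342ms (1/2)
11. 1208.054ms @ 3 + 604.027ms (3/2)
12. 1812.081ms @ 9/2 + 604.027ms (3/2)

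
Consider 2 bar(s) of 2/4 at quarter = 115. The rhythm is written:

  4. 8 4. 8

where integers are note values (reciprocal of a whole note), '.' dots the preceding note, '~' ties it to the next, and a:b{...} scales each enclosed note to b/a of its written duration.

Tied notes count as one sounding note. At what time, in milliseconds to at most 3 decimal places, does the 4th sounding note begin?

note 4 onset = 7/2b = 1826.087ms

1. 0.0ms @ 0 + 782.609ms (3/2)
2. 782.609ms @ 3/2 + 260.87ms (1/2)
3. 1043.478ms @ 2 + 782.609ms (3/2)
4. 1826.087ms @ 7/2 + 260.87ms (1/2)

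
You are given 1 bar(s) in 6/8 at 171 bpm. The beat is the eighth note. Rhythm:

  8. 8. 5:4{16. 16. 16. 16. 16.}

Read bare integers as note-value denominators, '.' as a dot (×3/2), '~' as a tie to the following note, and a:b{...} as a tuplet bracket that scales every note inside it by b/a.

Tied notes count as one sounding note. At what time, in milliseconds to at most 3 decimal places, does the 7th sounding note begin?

note 7 onset = 27/5b = 1894.737ms

1. 0.0ms @ 0 + 526.316ms (3/2)
2. 526.316ms @ 3/2 + 526.316ms (3/2)
3. 1052.632ms @ 3 + 210.526ms (3/5)
4. 1263.158ms @ 18/5 + 210.526ms (3/5)
5. 1473.684ms @ 21/5 + 210.526ms (3/5)
6. 1684.211ms @ 24/5 + 210.526ms (3/5)
7. 1894.737ms @ 27/5 + 210.526ms (3/5)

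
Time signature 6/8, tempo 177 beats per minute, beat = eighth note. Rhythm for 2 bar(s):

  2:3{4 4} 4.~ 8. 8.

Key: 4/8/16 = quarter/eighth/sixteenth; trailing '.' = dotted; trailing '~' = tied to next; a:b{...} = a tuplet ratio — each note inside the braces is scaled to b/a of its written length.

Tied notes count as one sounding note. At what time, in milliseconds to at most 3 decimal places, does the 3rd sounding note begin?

note 3 onset = 6b = 2033.898ms

1. 0.0ms @ 0 + 1016.949ms (3)
2. 1016.949ms @ 3 + 1016.949ms (3)
3. 2033.898ms @ 6 + 1525.424ms (9/2)
4. 3559.322ms @ 21/2 + 508.475ms (3/2)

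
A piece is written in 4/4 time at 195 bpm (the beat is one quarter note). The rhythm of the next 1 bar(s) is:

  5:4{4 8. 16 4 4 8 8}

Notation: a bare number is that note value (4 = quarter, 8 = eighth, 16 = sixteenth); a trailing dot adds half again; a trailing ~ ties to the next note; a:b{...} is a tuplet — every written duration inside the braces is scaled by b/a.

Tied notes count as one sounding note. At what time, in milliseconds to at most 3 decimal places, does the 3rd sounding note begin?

1. 0.0ms @ 0 + 246.154ms (4/5)
2. 246.154ms @ 4/5 + 184.615ms (3/5)
3. 430.769ms @ 7/5 + 61.538ms (1/5)
4. 492.308ms @ 8/5 + 246.154ms (4/5)
5. 738.462ms @ 12/5 + 246.154ms (4/5)
6. 984.615ms @ 16/5 + 123.077ms (2/5)
7. 1107.692ms @ 18/5 + 123.077ms (2/5)

note 3 onset = 7/5b = 430.769ms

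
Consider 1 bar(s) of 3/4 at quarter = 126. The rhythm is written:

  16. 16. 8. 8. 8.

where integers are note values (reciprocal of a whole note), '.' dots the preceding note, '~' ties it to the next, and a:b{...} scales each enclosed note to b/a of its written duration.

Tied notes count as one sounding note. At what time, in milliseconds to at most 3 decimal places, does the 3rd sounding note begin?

1. 0.0ms @ 0 + 178.571ms (3/8)
2. 178.571ms @ 3/8 + 178.571ms (3/8)
3. 357.143ms @ 3/4 + 357.143ms (3/4)
4. 714.286ms @ 3/2 + 357.143ms (3/4)
5. 1071.429ms @ 9/4 + 357.143ms (3/4)

note 3 onset = 3/4b = 357.143ms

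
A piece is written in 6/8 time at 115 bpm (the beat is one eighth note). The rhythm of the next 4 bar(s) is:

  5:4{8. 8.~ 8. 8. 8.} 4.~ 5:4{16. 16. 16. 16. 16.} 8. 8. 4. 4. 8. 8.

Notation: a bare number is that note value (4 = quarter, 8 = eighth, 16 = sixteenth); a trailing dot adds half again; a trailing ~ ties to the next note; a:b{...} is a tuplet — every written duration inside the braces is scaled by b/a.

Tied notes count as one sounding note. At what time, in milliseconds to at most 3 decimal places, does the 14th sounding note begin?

1. 0.0ms @ 0 + 626.087ms (6/5)
2. 626.087ms @ 6/5 + 1252.174ms (12/5)
3. 1878.261ms @ 18/5 + 626.087ms (6/5)
4. 2504.348ms @ 24/5 + 626.087ms (6/5)
5. 3130.435ms @ 6 + 1878.261ms (18/5)
6. 5008.696ms @ 48/5 + 313.043ms (3/5)
7. 5321.739ms @ 51/5 + 313.043ms (3/5)
8. 5634.783ms @ 54/5 + 313.043ms (3/5)
9. 5947.826ms @ 57/5 + 313.043ms (3/5)
10. 6260.87ms @ 12 + 782.609ms (3/2)
11. 7043.478ms @ 27/2 + 782.609ms (3/2)
12. 7826.087ms @ 15 + 1565.217ms (3)
13. 9391.304ms @ 18 + 1565.217ms (3)
14. 10956.522ms @ 21 + 782.609ms (3/2)
15. 11739.13ms @ 45/2 + 782.609ms (3/2)

note 14 onset = 21b = 10956.522ms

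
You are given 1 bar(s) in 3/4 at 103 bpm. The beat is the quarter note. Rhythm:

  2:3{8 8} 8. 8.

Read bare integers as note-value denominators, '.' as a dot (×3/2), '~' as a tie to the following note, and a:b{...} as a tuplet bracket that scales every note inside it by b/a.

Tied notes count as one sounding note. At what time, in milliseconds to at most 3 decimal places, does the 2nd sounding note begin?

1. 0.0ms @ 0 + 436.893ms (3/4)
2. 436.893ms @ 3/4 + 436.893ms (3/4)
3. 873.786ms @ 3/2 + 436.893ms (3/4)
4. 1310.68ms @ 9/4 + 436.893ms (3/4)

note 2 onset = 3/4b = 436.893ms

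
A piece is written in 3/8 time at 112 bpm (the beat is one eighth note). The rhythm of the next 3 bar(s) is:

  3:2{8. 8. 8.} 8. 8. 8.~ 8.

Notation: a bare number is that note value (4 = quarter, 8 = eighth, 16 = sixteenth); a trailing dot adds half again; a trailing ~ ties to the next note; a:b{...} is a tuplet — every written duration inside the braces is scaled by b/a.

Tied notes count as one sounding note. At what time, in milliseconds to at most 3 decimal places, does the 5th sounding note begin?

note 5 onset = 9/2b = 2410.714ms

1. 0.0ms @ 0 + 535.714ms (1)
2. 535.714ms @ 1 + 535.714ms (1)
3. 1071.429ms @ 2 + 535.714ms (1)
4. 1607.143ms @ 3 + 803.571ms (3/2)
5. 2410.714ms @ 9/2 + 803.571ms (3/2)
6. 3214.286ms @ 6 + 1607.143ms (3)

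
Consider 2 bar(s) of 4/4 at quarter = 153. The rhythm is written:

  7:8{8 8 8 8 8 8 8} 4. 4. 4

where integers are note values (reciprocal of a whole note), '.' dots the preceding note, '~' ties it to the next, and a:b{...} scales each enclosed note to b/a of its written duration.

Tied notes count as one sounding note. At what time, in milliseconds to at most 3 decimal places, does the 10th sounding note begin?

1. 0.0ms @ 0 + 224.09ms (4/7)
2. 224.09ms @ 4/7 + 224.09ms (4/7)
3. 448.179ms @ 8/7 + 224.09ms (4/7)
4. 672.269ms @ 12/7 + 224.09ms (4/7)
5. 896.359ms @ 16/7 + 224.09ms (4/7)
6. 1120.448ms @ 20/7 + 224.09ms (4/7)
7. 1344.538ms @ 24/7 + 224.09ms (4/7)
8. 1568.627ms @ 4 + 588.235ms (3/2)
9. 2156.863ms @ 11/2 + 588.235ms (3/2)
10. 2745.098ms @ 7 + 392.157ms (1)

note 10 onset = 7b = 2745.098ms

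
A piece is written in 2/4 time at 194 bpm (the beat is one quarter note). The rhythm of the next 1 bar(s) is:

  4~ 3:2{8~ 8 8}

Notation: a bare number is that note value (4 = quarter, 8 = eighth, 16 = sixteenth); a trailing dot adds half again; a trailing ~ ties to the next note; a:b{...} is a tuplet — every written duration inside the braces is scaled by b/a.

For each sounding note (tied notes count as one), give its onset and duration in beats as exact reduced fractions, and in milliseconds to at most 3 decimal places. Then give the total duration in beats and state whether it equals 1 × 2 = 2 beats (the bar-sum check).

1) 0.0ms=0b +515.464ms=5/3b
2) 515.464ms=5/3b +103.093ms=1/3b
Σ=2b of 2 (194bpm 2/4) — PASS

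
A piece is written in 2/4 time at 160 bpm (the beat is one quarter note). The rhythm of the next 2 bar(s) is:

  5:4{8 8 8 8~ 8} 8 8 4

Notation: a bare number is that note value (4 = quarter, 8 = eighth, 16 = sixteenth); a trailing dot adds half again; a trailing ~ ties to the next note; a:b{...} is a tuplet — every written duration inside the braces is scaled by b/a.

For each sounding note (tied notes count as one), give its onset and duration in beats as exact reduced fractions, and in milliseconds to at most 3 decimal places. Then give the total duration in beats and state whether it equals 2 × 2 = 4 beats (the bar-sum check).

1) 0.0ms=0b +150.0ms=2/5b
2) 150.0ms=2/5b +150.0ms=2/5b
3) 300.0ms=4/5b +150.0ms=2/5b
4) 450.0ms=6/5b +300.0ms=4/5b
5) 750.0ms=2b +187.5ms=1/2b
6) 937.5ms=5/2b +187.5ms=1/2b
7) 1125.0ms=3b +375.0ms=1b
Σ=4b of 4 (160bpm 2/4) — PASS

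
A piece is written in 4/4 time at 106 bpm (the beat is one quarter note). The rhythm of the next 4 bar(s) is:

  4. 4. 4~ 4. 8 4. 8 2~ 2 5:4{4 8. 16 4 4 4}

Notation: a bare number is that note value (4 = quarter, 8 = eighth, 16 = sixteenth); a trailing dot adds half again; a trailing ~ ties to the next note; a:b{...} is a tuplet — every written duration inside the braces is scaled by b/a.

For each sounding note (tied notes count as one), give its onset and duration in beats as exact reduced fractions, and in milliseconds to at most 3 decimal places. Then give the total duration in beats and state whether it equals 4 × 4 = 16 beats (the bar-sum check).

1) 0.0ms=0b +849.057ms=3/2b
2) 849.057ms=3/2b +849.057ms=3/2b
3) 1698.113ms=3b +1415.094ms=5/2b
4) 3113.208ms=11/2b +283.019ms=1/2b
5) 3396.226ms=6b +849.057ms=3/2b
6) 4245.283ms=15/2b +283.019ms=1/2b
7) 4528.302ms=8b +2264.151ms=4b
8) 6792.453ms=12b +452.83ms=4/5b
9) 7245.283ms=64/5b +339.623ms=3/5b
10) 7584.906ms=67/5b +113.208ms=1/5b
11) 7698.113ms=68/5b +452.83ms=4/5b
12) 8150.943ms=72/5b +452.83ms=4/5b
13) 8603.774ms=76/5b +452.83ms=4/5b
Σ=16b of 16 (106bpm 4/4) — PASS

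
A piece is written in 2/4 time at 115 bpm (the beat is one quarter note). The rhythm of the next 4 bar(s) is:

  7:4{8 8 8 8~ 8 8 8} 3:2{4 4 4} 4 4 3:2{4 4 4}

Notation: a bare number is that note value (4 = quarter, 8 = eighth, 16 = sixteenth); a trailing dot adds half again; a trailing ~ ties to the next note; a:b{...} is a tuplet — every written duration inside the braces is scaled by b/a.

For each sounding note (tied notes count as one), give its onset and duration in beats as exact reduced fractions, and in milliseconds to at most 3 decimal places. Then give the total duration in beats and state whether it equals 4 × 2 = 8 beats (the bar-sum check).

1) 0.0ms=0b +149.068ms=2/7b
2) 149.068ms=2/7b +149.068ms=2/7b
3) 298.137ms=4/7b +149.068ms=2/7b
4) 447.205ms=6/7b +298.137ms=4/7b
5) 745.342ms=10/7b +149.068ms=2/7b
6) 894.41ms=12/7b +149.068ms=2/7b
7) 1043.478ms=2b +347.826ms=2/3b
8) 1391.304ms=8/3b +347.826ms=2/3b
9) 1739.13ms=10/3b +347.826ms=2/3b
10) 2086.957ms=4b +521.739ms=1b
11) 2608.696ms=5b +521.739ms=1b
12) 3130.435ms=6b +347.826ms=2/3b
13) 3478.261ms=20/3b +347.826ms=2/3b
14) 3826.087ms=22/3b +347.826ms=2/3b
Σ=8b of 8 (115bpm 2/4) — PASS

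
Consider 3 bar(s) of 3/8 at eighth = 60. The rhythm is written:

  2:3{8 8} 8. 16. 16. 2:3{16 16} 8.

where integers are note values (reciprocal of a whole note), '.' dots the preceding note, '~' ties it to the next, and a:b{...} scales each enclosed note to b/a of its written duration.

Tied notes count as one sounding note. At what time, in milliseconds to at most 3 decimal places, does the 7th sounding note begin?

1. 0.0ms @ 0 + 1500.0ms (3/2)
2. 1500.0ms @ 3/2 + 1500.0ms (3/2)
3. 3000.0ms @ 3 + 1500.0ms (3/2)
4. 4500.0ms @ 9/2 + 750.0ms (3/4)
5. 5250.0ms @ 21/4 + 750.0ms (3/4)
6. 6000.0ms @ 6 + 750.0ms (3/4)
7. 6750.0ms @ 27/4 + 750.0ms (3/4)
8. 7500.0ms @ 15/2 + 1500.0ms (3/2)

note 7 onset = 27/4b = 6750.0ms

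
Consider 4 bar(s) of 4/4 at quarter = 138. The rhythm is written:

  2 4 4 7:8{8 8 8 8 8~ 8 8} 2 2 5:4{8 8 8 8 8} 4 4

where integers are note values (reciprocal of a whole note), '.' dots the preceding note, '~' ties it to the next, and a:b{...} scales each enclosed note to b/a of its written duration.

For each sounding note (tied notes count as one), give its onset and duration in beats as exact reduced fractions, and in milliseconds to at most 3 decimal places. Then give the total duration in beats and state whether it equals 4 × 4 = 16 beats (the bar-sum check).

1) 0.0ms=0b +869.565ms=2b
2) 869.565ms=2b +434.783ms=1b
3) 1304.348ms=3b +434.783ms=1b
4) 1739.13ms=4b +248.447ms=4/7b
5) 1987.578ms=32/7b +248.447ms=4/7b
6) 2236.025ms=36/7b +248.447ms=4/7b
7) 2484.472ms=40/7b +248.447ms=4/7b
8) 2732.919ms=44/7b +496.894ms=8/7b
9) 3229.814ms=52/7b +248.447ms=4/7b
10) 3478.261ms=8b +869.565ms=2b
11) 4347.826ms=10b +869.565ms=2b
12) 5217.391ms=12b +173.913ms=2/5b
13) 5391.304ms=62/5b +173.913ms=2/5b
14) 5565.217ms=64/5b +173.913ms=2/5b
15) 5739.13ms=66/5b +173.913ms=2/5b
16) 5913.043ms=68/5b +173.913ms=2/5b
17) 6086.957ms=14b +434.783ms=1b
18) 6521.739ms=15b +434.783ms=1b
Σ=16b of 16 (138bpm 4/4) — PASS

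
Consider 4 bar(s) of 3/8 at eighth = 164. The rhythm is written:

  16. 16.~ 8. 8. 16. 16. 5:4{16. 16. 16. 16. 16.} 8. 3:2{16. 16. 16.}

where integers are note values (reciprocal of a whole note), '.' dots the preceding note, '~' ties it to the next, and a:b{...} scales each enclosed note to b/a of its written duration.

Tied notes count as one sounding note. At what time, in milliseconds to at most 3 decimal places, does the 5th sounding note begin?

1. 0.0ms @ 0 + 274.39ms (3/4)
2. 274.39ms @ 3/4 + 823.171ms (9/4)
3. 1097.561ms @ 3 + 548.78ms (3/2)
4. 1646.341ms @ 9/2 + 274.39ms (3/4)
5. 1920.732ms @ 21/4 + 274.39ms (3/4)
6. 2195.122ms @ 6 + 219.512ms (3/5)
7. 2414.634ms @ 33/5 + 219.512ms (3/5)
8. 2634.146ms @ 36/5 + 219.512ms (3/5)
9. 2853.659ms @ 39/5 + 219.512ms (3/5)
10. 3073.171ms @ 42/5 + 219.512ms (3/5)
11. 3292.683ms @ 9 + 548.78ms (3/2)
12. 3841.463ms @ 21/2 + 182.927ms (1/2)
13. 4024.39ms @ 11 + 182.927ms (1/2)
14. 4207.317ms @ 23/2 + 182.927ms (1/2)

note 5 onset = 21/4b = 1920.732ms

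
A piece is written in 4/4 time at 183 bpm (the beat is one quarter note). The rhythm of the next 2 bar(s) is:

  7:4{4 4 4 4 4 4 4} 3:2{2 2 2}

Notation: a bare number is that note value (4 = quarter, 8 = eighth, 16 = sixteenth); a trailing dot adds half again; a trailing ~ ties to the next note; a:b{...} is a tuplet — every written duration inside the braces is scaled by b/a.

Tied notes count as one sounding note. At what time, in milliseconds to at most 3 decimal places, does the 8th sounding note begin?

1. 0.0ms @ 0 + 187.354ms (4/7)
2. 187.354ms @ 4/7 + 187.354ms (4/7)
3. 374.707ms @ 8/7 + 187.354ms (4/7)
4. 562.061ms @ 12/7 + 187.354ms (4/7)
5. 749.415ms @ 16/7 + 187.354ms (4/7)
6. 936.768ms @ 20/7 + 187.354ms (4/7)
7. 1124.122ms @ 24/7 + 187.354ms (4/7)
8. 1311.475ms @ 4 + 437.158ms (4/3)
9. 1748.634ms @ 16/3 + 437.158ms (4/3)
10. 2185.792ms @ 20/3 + 437.158ms (4/3)

note 8 onset = 4b = 1311.475ms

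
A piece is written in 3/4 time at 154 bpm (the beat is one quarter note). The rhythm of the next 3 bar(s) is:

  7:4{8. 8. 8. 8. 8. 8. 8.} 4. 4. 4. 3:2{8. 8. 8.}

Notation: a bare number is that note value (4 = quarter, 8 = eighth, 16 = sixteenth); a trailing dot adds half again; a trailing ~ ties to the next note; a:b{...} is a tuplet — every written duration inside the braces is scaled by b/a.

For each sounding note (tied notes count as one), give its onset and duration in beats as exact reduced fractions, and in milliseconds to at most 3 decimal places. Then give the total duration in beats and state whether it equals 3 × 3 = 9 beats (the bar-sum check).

1) 0.0ms=0b +166.976ms=3/7b
2) 166.976ms=3/7b +166.976ms=3/7b
3) 333.952ms=6/7b +166.976ms=3/7b
4) 500.928ms=9/7b +166.976ms=3/7b
5) 667.904ms=12/7b +166.976ms=3/7b
6) 834.879ms=15/7b +166.976ms=3/7b
7) 1001.855ms=18/7b +166.976ms=3/7b
8) 1168.831ms=3b +584.416ms=3/2b
9) 1753.247ms=9/2b +584.416ms=3/2b
10) 2337.662ms=6b +584.416ms=3/2b
11) 2922.078ms=15/2b +194.805ms=1/2b
12) 3116.883ms=8b +194.805ms=1/2b
13) 3311.688ms=17/2b +194.805ms=1/2b
Σ=9b of 9 (154bpm 3/4) — PASS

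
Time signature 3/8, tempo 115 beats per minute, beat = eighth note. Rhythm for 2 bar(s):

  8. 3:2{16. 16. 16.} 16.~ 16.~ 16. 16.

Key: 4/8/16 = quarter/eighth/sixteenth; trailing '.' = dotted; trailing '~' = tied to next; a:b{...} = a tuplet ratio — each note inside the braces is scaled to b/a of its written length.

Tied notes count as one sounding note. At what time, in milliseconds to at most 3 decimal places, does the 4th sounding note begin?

1. 0.0ms @ 0 + 782.609ms (3/2)
2. 782.609ms @ 3/2 + 260.87ms (1/2)
3. 1043.478ms @ 2 + 260.87ms (1/2)
4. 1304.348ms @ 5/2 + 260.87ms (1/2)
5. 1565.217ms @ 3 + 1173.913ms (9/4)
6. 2739.13ms @ 21/4 + 391.304ms (3/4)

note 4 onset = 5/2b = 1304.348ms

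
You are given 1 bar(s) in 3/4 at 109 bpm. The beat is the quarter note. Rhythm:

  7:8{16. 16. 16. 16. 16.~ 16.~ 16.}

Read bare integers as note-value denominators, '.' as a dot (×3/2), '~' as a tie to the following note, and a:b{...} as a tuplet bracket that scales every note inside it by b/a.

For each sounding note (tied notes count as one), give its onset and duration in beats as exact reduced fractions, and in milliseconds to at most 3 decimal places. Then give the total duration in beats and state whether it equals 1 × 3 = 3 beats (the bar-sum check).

1) 0.0ms=0b +235.911ms=3/7b
2) 235.911ms=3/7b +235.911ms=3/7b
3) 471.822ms=6/7b +235.911ms=3/7b
4) 707.733ms=9/7b +235.911ms=3/7b
5) 943.644ms=12/7b +707.733ms=9/7b
Σ=3b of 3 (109bpm 3/4) — PASS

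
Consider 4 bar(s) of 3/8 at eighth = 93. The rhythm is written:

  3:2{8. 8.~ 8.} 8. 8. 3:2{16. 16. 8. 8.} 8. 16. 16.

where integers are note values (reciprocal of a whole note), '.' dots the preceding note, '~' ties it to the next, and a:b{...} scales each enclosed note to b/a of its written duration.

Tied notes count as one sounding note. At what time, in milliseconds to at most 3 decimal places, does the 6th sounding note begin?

note 6 onset = 13/2b = 4193.548ms

1. 0.0ms @ 0 + 645.161ms (1)
2. 645.161ms @ 1 + 1290.323ms (2)
3. 1935.484ms @ 3 + 967.742ms (3/2)
4. 2903.226ms @ 9/2 + 967.742ms (3/2)
5. 3870.968ms @ 6 + 322.581ms (1/2)
6. 4193.548ms @ 13/2 + 322.581ms (1/2)
7. 4516.129ms @ 7 + 645.161ms (1)
8. 5161.29ms @ 8 + 645.161ms (1)
9. 5806.452ms @ 9 + 967.742ms (3/2)
10. 6774.194ms @ 21/2 + 483.871ms (3/4)
11. 7258.065ms @ 45/4 + 483.871ms (3/4)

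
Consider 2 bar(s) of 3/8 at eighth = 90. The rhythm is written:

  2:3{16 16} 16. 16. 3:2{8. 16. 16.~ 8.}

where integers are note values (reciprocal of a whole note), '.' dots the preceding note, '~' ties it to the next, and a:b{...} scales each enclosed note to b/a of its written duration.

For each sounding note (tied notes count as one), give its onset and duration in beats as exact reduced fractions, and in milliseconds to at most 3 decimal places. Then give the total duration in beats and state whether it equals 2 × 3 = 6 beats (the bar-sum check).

1) 0.0ms=0b +500.0ms=3/4b
2) 500.0ms=3/4b +500.0ms=3/4b
3) 1000.0ms=3/2b +500.0ms=3/4b
4) 1500.0ms=9/4b +500.0ms=3/4b
5) 2000.0ms=3b +666.667ms=1b
6) 2666.667ms=4b +333.333ms=1/2b
7) 3000.0ms=9/2b +1000.0ms=3/2b
Σ=6b of 6 (90bpm 3/8) — PASS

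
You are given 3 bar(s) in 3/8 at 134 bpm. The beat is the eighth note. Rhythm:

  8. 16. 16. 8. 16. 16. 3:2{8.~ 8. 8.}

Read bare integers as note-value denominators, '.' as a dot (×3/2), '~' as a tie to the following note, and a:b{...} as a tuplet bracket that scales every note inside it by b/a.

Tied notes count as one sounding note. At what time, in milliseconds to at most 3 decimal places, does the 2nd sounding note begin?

note 2 onset = 3/2b = 671.642ms

1. 0.0ms @ 0 + 671.642ms (3/2)
2. 671.642ms @ 3/2 + 335.821ms (3/4)
3. 1007.463ms @ 9/4 + 335.821ms (3/4)
4. 1343.284ms @ 3 + 671.642ms (3/2)
5. 2014.925ms @ 9/2 + 335.821ms (3/4)
6. 2350.746ms @ 21/4 + 335.821ms (3/4)
7. 2686.567ms @ 6 + 895.522ms (2)
8. 3582.09ms @ 8 + 447.761ms (1)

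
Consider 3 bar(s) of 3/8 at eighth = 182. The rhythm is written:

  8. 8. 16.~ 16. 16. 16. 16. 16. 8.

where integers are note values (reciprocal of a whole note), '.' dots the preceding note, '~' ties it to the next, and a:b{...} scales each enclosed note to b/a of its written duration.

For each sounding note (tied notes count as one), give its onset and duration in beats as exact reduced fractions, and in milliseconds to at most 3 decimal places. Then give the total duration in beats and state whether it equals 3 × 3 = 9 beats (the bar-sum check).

1) 0.0ms=0b +494.505ms=3/2b
2) 494.505ms=3/2b +494.505ms=3/2b
3) 989.011ms=3b +494.505ms=3/2b
4) 1483.516ms=9/2b +247.253ms=3/4b
5) 1730.769ms=21/4b +247.253ms=3/4b
6) 1978.022ms=6b +247.253ms=3/4b
7) 2225.275ms=27/4b +247.253ms=3/4b
8) 2472.527ms=15/2b +494.505ms=3/2b
Σ=9b of 9 (182bpm 3/8) — PASS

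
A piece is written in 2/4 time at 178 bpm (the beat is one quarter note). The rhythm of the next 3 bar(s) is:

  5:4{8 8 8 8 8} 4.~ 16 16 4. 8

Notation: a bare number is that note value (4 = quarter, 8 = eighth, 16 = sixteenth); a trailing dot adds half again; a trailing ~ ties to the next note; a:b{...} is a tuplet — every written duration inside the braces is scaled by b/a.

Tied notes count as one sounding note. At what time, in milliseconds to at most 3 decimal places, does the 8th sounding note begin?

1. 0.0ms @ 0 + 134.831ms (2/5)
2. 134.831ms @ 2/5 + 134.831ms (2/5)
3. 269.663ms @ 4/5 + 134.831ms (2/5)
4. 404.494ms @ 6/5 + 134.831ms (2/5)
5. 539.326ms @ 8/5 + 134.831ms (2/5)
6. 674.157ms @ 2 + 589.888ms (7/4)
7. 1264.045ms @ 15/4 + 84.27ms (1/4)
8. 1348.315ms @ 4 + 505.618ms (3/2)
9. 1853.933ms @ 11/2 + 168.539ms (1/2)

note 8 onset = 4b = 1348.315ms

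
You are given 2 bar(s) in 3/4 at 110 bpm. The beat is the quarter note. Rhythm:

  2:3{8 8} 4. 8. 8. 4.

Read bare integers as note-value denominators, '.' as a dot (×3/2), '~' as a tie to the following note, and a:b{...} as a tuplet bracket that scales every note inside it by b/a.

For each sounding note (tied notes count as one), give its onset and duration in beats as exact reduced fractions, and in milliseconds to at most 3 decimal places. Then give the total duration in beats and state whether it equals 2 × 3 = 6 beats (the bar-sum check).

1) 0.0ms=0b +409.091ms=3/4b
2) 409.091ms=3/4b +409.091ms=3/4b
3) 818.182ms=3/2b +818.182ms=3/2b
4) 1636.364ms=3b +409.091ms=3/4b
5) 2045.455ms=15/4b +409.091ms=3/4b
6) 2454.545ms=9/2b +818.182ms=3/2b
Σ=6b of 6 (110bpm 3/4) — PASS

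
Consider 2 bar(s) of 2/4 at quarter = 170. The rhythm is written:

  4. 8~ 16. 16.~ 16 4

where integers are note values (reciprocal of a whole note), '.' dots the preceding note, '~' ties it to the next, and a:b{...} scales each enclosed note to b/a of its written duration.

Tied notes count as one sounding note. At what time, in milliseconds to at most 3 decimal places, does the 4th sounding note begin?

note 4 onset = 3b = 1058.824ms

1. 0.0ms @ 0 + 529.412ms (3/2)
2. 529.412ms @ 3/2 + 308.824ms (7/8)
3. 838.235ms @ 19/8 + 220.588ms (5/8)
4. 1058.824ms @ 3 + 352.941ms (1)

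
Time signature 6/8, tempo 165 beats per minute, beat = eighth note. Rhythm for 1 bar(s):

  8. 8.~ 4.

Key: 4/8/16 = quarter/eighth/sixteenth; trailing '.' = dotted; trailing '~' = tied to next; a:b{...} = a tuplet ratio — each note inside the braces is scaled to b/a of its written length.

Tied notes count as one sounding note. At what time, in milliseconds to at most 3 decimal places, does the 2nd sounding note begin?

1. 0.0ms @ 0 + 545.455ms (3/2)
2. 545.455ms @ 3/2 + 1636.364ms (9/2)

note 2 onset = 3/2b = 545.455ms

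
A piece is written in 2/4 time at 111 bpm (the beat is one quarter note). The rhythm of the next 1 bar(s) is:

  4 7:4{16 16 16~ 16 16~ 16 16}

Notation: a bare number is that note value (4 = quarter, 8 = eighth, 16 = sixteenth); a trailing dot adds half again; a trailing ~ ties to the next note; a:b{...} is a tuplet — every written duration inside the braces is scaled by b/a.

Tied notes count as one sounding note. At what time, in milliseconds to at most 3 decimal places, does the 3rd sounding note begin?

1. 0.0ms @ 0 + 540.541ms (1)
2. 540.541ms @ 1 + 77.22ms (1/7)
3. 617.761ms @ 8/7 + 77.22ms (1/7)
4. 694.981ms @ 9/7 + 154.44ms (2/7)
5. 849.421ms @ 11/7 + 154.44ms (2/7)
6. 1003.861ms @ 13/7 + 77.22ms (1/7)

note 3 onset = 8/7b = 617.761ms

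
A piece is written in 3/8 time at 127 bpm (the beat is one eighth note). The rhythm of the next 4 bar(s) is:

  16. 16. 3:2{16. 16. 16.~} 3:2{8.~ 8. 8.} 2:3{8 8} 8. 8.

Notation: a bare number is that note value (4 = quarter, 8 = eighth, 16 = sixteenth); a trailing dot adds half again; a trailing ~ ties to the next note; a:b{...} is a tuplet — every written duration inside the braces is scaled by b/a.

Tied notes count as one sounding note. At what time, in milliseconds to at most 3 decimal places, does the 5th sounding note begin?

1. 0.0ms @ 0 + 354.331ms (3/4)
2. 354.331ms @ 3/4 + 354.331ms (3/4)
3. 708.661ms @ 3/2 + 236.22ms (1/2)
4. 944.882ms @ 2 + 236.22ms (1/2)
5. 1181.102ms @ 5/2 + 1181.102ms (5/2)
6. 2362.205ms @ 5 + 472.441ms (1)
7. 2834.646ms @ 6 + 708.661ms (3/2)
8. 3543.307ms @ 15/2 + 708.661ms (3/2)
9. 4251.969ms @ 9 + 708.661ms (3/2)
10. 4960.63ms @ 21/2 + 708.661ms (3/2)

note 5 onset = 5/2b = 1181.102ms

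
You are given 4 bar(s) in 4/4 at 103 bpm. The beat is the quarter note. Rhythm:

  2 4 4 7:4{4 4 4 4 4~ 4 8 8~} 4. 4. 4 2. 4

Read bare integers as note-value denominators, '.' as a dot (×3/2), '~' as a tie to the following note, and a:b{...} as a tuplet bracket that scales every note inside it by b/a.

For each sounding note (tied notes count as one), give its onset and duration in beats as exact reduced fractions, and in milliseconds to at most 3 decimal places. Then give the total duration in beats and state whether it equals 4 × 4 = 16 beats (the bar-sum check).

1) 0.0ms=0b +1165.049ms=2b
2) 1165.049ms=2b +582.524ms=1b
3) 1747.573ms=3b +582.524ms=1b
4) 2330.097ms=4b +332.871ms=4/7b
5) 2662.968ms=32/7b +332.871ms=4/7b
6) 2995.839ms=36/7b +332.871ms=4/7b
7) 3328.71ms=40/7b +332.871ms=4/7b
8) 3661.581ms=44/7b +665.742ms=8/7b
9) 4327.323ms=52/7b +166.436ms=2/7b
10) 4493.759ms=54/7b +1040.222ms=25/14b
11) 5533.981ms=19/2b +873.786ms=3/2b
12) 6407.767ms=11b +582.524ms=1b
13) 6990.291ms=12b +1747.573ms=3b
14) 8737.864ms=15b +582.524ms=1b
Σ=16b of 16 (103bpm 4/4) — PASS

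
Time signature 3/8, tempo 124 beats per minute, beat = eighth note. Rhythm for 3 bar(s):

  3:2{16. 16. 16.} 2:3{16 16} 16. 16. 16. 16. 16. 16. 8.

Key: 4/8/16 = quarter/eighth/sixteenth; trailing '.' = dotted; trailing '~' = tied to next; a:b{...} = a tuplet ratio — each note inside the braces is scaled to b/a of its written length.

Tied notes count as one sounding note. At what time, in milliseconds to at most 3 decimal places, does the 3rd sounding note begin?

note 3 onset = 1b = 483.871ms

1. 0.0ms @ 0 + 241.935ms (1/2)
2. 241.935ms @ 1/2 + 241.935ms (1/2)
3. 483.871ms @ 1 + 241.935ms (1/2)
4. 725.806ms @ 3/2 + 362.903ms (3/4)
5. 1088.71ms @ 9/4 + 362.903ms (3/4)
6. 1451.613ms @ 3 + 362.903ms (3/4)
7. 1814.516ms @ 15/4 + 362.903ms (3/4)
8. 2177.419ms @ 9/2 + 362.903ms (3/4)
9. 2540.323ms @ 21/4 + 362.903ms (3/4)
10. 2903.226ms @ 6 + 362.903ms (3/4)
11. 3266.129ms @ 27/4 + 362.903ms (3/4)
12. 3629.032ms @ 15/2 + 725.806ms (3/2)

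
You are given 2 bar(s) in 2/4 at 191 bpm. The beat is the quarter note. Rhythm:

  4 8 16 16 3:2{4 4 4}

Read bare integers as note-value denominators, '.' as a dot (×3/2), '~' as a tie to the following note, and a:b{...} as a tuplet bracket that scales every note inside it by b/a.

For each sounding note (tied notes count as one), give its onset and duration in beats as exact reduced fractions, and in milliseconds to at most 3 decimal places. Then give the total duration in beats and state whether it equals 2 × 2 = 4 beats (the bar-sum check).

1) 0.0ms=0b +314.136ms=1b
2) 314.136ms=1b +157.068ms=1/2b
3) 471.204ms=3/2b +78.534ms=1/4b
4) 549.738ms=7/4b +78.534ms=1/4b
5) 628.272ms=2b +209.424ms=2/3b
6) 837.696ms=8/3b +209.424ms=2/3b
7) 1047.12ms=10/3b +209.424ms=2/3b
Σ=4b of 4 (191bpm 2/4) — PASS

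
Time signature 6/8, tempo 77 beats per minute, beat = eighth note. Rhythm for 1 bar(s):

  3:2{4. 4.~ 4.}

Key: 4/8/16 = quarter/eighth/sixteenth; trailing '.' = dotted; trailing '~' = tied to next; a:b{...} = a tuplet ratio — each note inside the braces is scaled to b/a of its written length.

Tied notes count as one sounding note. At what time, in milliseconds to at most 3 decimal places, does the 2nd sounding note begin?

1. 0.0ms @ 0 + 1558.442ms (2)
2. 1558.442ms @ 2 + 3116.883ms (4)

note 2 onset = 2b = 1558.442ms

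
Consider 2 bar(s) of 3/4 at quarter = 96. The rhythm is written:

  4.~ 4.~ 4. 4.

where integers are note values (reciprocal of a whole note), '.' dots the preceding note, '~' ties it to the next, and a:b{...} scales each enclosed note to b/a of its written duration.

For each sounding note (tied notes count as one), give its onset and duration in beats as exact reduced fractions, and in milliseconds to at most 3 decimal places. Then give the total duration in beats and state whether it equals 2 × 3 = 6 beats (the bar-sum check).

1) 0.0ms=0b +2812.5ms=9/2b
2) 2812.5ms=9/2b +937.5ms=3/2b
Σ=6b of 6 (96bpm 3/4) — PASS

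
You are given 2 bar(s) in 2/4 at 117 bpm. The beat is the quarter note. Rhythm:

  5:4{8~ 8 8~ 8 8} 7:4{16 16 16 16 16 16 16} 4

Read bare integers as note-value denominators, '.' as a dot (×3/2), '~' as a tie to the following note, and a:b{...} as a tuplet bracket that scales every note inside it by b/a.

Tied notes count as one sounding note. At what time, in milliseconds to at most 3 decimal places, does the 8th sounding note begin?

note 8 onset = 18/7b = 1318.681ms

1. 0.0ms @ 0 + 410.256ms (4/5)
2. 410.256ms @ 4/5 + 410.256ms (4/5)
3. 820.513ms @ 8/5 + 205.128ms (2/5)
4. 1025.641ms @ 2 + 73.26ms (1/7)
5. 1098.901ms @ 15/7 + 73.26ms (1/7)
6. 1172.161ms @ 16/7 + 73.26ms (1/7)
7. 1245.421ms @ 17/7 + 73.26ms (1/7)
8. 1318.681ms @ 18/7 + 73.26ms (1/7)
9. 1391.941ms @ 19/7 + 73.26ms (1/7)
10. 1465.201ms @ 20/7 + 73.26ms (1/7)
11. 1538.462ms @ 3 + 512.821ms (1)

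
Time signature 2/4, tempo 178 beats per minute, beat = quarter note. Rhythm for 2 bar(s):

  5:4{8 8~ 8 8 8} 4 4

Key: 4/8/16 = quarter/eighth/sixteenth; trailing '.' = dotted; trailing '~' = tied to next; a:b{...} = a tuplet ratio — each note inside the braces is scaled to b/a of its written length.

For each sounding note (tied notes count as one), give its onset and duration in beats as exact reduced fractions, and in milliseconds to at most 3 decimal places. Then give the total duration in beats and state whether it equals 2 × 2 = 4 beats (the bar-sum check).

1) 0.0ms=0b +134.831ms=2/5b
2) 134.831ms=2/5b +269.663ms=4/5b
3) 404.494ms=6/5b +134.831ms=2/5b
4) 539.326ms=8/5b +134.831ms=2/5b
5) 674.157ms=2b +337.079ms=1b
6) 1011.236ms=3b +337.079ms=1b
Σ=4b of 4 (178bpm 2/4) — PASS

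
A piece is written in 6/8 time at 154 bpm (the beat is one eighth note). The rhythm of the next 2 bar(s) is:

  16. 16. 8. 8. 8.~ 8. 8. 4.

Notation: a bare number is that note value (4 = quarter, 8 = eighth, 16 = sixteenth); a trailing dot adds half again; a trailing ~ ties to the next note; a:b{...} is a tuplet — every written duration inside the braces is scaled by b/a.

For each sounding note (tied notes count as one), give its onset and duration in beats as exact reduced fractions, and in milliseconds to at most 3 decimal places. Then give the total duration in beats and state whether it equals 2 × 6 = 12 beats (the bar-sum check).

1) 0.0ms=0b +292.208ms=3/4b
2) 292.208ms=3/4b +292.208ms=3/4b
3) 584.416ms=3/2b +584.416ms=3/2b
4) 1168.831ms=3b +584.416ms=3/2b
5) 1753.247ms=9/2b +1168.831ms=3b
6) 2922.078ms=15/2b +584.416ms=3/2b
7) 3506.494ms=9b +1168.831ms=3b
Σ=12b of 12 (154bpm 6/8) — PASS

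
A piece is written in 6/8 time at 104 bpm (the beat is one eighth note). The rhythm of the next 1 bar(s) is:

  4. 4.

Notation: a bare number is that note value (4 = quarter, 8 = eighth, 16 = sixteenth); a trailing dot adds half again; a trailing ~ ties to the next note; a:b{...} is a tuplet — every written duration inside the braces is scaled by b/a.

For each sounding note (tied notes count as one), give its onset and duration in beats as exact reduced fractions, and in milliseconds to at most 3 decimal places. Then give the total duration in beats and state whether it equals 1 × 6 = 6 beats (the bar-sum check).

1) 0.0ms=0b +1730.769ms=3b
2) 1730.769ms=3b +1730.769ms=3b
Σ=6b of 6 (104bpm 6/8) — PASS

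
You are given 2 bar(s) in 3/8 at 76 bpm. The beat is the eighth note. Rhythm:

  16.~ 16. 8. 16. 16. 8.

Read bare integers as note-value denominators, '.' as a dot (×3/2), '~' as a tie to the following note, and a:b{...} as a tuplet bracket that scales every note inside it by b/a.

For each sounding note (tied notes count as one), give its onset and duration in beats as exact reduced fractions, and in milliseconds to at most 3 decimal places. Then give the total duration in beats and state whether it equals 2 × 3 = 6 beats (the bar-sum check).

1) 0.0ms=0b +1184.211ms=3/2b
2) 1184.211ms=3/2b +1184.211ms=3/2b
3) 2368.421ms=3b +592.105ms=3/4b
4) 2960.526ms=15/4b +592.105ms=3/4b
5) 3552.632ms=9/2b +1184.211ms=3/2b
Σ=6b of 6 (76bpm 3/8) — PASS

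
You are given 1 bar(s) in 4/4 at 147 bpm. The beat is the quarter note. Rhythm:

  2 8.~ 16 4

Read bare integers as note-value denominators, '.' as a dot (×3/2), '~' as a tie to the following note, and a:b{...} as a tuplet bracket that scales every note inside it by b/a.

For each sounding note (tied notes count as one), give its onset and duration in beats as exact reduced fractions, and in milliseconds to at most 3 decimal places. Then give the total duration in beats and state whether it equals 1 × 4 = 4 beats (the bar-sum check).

1) 0.0ms=0b +816.327ms=2b
2) 816.327ms=2b +408.163ms=1b
3) 1224.49ms=3b +408.163ms=1b
Σ=4b of 4 (147bpm 4/4) — PASS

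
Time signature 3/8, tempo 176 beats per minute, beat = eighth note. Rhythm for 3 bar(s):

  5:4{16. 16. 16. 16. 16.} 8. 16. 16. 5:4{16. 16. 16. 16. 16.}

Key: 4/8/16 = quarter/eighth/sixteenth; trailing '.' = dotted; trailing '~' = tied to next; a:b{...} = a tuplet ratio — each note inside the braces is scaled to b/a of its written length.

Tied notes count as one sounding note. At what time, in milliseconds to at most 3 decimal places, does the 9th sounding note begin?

1. 0.0ms @ 0 + 204.545ms (3/5)
2. 204.545ms @ 3/5 + 204.545ms (3/5)
3. 409.091ms @ 6/5 + 204.545ms (3/5)
4. 613.636ms @ 9/5 + 204.545ms (3/5)
5. 818.182ms @ 12/5 + 204.545ms (3/5)
6. 1022.727ms @ 3 + 511.364ms (3/2)
7. 1534.091ms @ 9/2 + 255.682ms (3/4)
8. 1789.773ms @ 21/4 + 255.682ms (3/4)
9. 2045.455ms @ 6 + 204.545ms (3/5)
10. 2250.0ms @ 33/5 + 204.545ms (3/5)
11. 2454.545ms @ 36/5 + 204.545ms (3/5)
12. 2659.091ms @ 39/5 + 204.545ms (3/5)
13. 2863.636ms @ 42/5 + 204.545ms (3/5)

note 9 onset = 6b = 2045.455ms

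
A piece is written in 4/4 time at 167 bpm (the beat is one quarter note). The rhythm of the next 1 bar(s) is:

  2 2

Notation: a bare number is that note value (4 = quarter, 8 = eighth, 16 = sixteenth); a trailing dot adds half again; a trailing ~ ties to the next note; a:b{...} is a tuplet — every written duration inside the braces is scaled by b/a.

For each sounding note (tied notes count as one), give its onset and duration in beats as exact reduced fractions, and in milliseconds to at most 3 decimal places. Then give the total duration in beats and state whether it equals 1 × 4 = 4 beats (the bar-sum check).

1) 0.0ms=0b +718.563ms=2b
2) 718.563ms=2b +718.563ms=2b
Σ=4b of 4 (167bpm 4/4) — PASS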